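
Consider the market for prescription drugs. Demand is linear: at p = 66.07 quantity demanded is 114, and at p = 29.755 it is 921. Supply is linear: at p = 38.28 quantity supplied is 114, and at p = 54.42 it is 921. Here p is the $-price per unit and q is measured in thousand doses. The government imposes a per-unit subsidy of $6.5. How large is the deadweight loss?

$325 thousand

Demand slope = (29.755 − 66.07)/(921 − 114) = −0.045, so p = 71.2 − 0.045q.
Supply slope = (54.42 − 38.28)/(921 − 114) = 0.02, so p = 36 + 0.02q.
Competitive equilibrium: 71.2 − 0.045q = 36 + 0.02q → q* = 541.5385, p* = 46.8308.
The subsidy lowers effective supply by 6.5: p = 29.5 + 0.02q.
New quantity: 71.2 − 0.045q = 29.5 + 0.02q → q' = 641.5385.
Overproduction Δq = 641.5385 − 541.5385 = 100; wedge = subsidy = 6.5.
The triangle = ½ × 100 × 6.5 = $325 thousand.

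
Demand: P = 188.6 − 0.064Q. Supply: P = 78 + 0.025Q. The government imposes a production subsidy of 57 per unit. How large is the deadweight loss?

Competitive equilibrium: 188.6 − 0.064Q = 78 + 0.025Q → Q* = 1242.6966, P* = 109.0674.
The subsidy lowers effective supply by 57: P = 21 + 0.025Q.
New quantity: 188.6 − 0.064Q = 21 + 0.025Q → Q' = 1883.1461.
Overproduction ΔQ = 1883.1461 − 1242.6966 = 640.4495; wedge = subsidy = 57.
Welfare loss = ½ × 640.4495 × 57 = 18252.81.

18252.81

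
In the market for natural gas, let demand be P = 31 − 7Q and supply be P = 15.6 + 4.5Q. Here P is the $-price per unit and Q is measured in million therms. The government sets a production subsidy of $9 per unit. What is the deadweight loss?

$3.52 million

Competitive equilibrium: 31 − 7Q = 15.6 + 4.5Q → Q* = 1.3391, P* = 21.6261.
The subsidy lowers effective supply by 9: P = 6.6 + 4.5Q.
New quantity: 31 − 7Q = 6.6 + 4.5Q → Q' = 2.1217.
Overproduction ΔQ = 2.1217 − 1.3391 = 0.7826; wedge = subsidy = 9.
DWL = ½ × 0.7826 × 9 = $3.52 million.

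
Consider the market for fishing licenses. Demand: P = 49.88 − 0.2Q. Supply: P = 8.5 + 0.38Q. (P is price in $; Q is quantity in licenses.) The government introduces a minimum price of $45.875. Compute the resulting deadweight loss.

$763.78

Competitive equilibrium: 49.88 − 0.2Q = 8.5 + 0.38Q → Q* = 71.3448, P* = 35.611.
At the floor P = 45.875, quantity demanded = (49.88 − 45.875)/0.2 = 20.025.
Sellers' marginal cost at Q' = 20.025: 8.5 + 0.38·20.025 = 16.1095.
ΔQ = 71.3448 − 20.025 = 51.3198; wedge = 45.875 − 16.1095 = 29.7655.
DWL = ½ × 51.3198 × 29.7655 = $763.78.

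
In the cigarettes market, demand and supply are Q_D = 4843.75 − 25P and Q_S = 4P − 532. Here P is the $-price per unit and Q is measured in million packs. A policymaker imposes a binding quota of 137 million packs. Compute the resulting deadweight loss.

In inverse form: demand P = 193.75 − 0.04Q, supply P = 133 + 0.25Q.
Competitive equilibrium: 193.75 − 0.04Q = 133 + 0.25Q → Q* = 209.4828, P* = 185.3707.
At Q = 137: demand price = 193.75 − 0.04·137 = 188.27; supply price = 133 + 0.25·137 = 167.25.
ΔQ = 209.4828 − 137 = 72.4828; wedge = 188.27 − 167.25 = 21.02.
The triangle = ½ × 72.4828 × 21.02 = $761.79 million.

$761.79 million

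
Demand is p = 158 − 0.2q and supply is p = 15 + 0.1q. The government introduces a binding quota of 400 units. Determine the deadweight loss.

Competitive equilibrium: 158 − 0.2q = 15 + 0.1q → q* = 476.6667, p* = 62.6667.
At q = 400: demand price = 158 − 0.2·400 = 78; supply price = 15 + 0.1·400 = 55.
Δq = 476.6667 − 400 = 76.6667; wedge = 78 − 55 = 23.
DWL = ½ × 76.6667 × 23 = 881.67.

881.67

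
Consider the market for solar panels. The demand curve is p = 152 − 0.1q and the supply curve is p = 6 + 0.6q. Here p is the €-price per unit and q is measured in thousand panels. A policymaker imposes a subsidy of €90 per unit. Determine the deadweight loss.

Competitive equilibrium: 152 − 0.1q = 6 + 0.6q → q* = 208.57143, p* = 131.14286.
The subsidy lowers effective supply by 90: p = 0.6q − 84.
New quantity: 152 − 0.1q = 0.6q − 84 → q' = 337.14286.
Overproduction Δq = 337.14286 − 208.57143 = 128.57143; wedge = subsidy = 90.
DWL = ½ × 128.57143 × 90 = €5785.71 thousand.

€5785.71 thousand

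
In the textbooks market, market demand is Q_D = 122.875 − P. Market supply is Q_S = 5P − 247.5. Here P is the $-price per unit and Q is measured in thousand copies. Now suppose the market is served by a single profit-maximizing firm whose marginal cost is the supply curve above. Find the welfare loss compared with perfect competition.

In inverse form: demand P = 122.875 − Q, supply P = 49.5 + 0.2Q.
Competitive equilibrium: 122.875 − Q = 49.5 + 0.2Q → Q* = 61.1458, P* = 61.7292.
Marginal revenue: MR = 122.875 − 2Q. Set MR = MC: 122.875 − 2Q = 49.5 + 0.2Q → Q_m = 33.3523.
Price P_m = 122.875 − 1·33.3523 = 89.5227; MC(Q_m) = 49.5 + 0.2·33.3523 = 56.1705.
Competitive Q* = 61.1458, so ΔQ = 27.7935; wedge = 89.5227 − 56.1705 = 33.3522.
Deadweight loss = ½ × 27.7935 × 33.3522 = $463.49 thousand.

$463.49 thousand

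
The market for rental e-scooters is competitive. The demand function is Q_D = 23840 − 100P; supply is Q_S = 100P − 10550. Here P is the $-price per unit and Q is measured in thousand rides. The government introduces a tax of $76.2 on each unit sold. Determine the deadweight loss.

In inverse form: demand P = 238.4 − 0.01Q, supply P = 105.5 + 0.01Q.
Competitive equilibrium: 238.4 − 0.01Q = 105.5 + 0.01Q → Q* = 6645, P* = 171.95.
With the tax, the buyer price exceeds the seller price by 76.2: (238.4 − 0.01Q) − (105.5 + 0.01Q) = 76.2 → Q' = 2835.
ΔQ = 6645 − 2835 = 3810; the wedge equals the tax, 76.2.
Deadweight loss = ½ × 3810 × 76.2 = $145161 thousand.

$145161 thousand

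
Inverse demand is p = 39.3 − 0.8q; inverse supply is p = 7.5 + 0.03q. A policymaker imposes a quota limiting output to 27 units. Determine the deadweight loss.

53.12

Competitive equilibrium: 39.3 − 0.8q = 7.5 + 0.03q → q* = 38.3133, p* = 8.6494.
At q = 27: demand price = 39.3 − 0.8·27 = 17.7; supply price = 7.5 + 0.03·27 = 8.31.
Δq = 38.3133 − 27 = 11.3133; wedge = 17.7 − 8.31 = 9.39.
Deadweight loss = ½ × 11.3133 × 9.39 = 53.12.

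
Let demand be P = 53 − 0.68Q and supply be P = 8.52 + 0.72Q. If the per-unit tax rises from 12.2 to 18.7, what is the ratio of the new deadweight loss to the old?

2.349

Competitive equilibrium: 53 − 0.68Q = 8.52 + 0.72Q → Q* = 31.7714, P* = 31.3954.
For a per-unit tax t: ΔQ = t/1.4, so DWL = ½·t·(t/1.4) = t²/2.8.
At t = 12.2: DWL = 53.157. At t = 18.7: DWL = 124.889.
Ratio = (18.7/12.2)² = 2.349.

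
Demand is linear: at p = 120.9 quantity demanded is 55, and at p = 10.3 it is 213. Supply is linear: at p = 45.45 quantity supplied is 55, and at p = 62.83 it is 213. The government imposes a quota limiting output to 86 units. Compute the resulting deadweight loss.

Demand slope = (10.3 − 120.9)/(213 − 55) = −0.7, so p = 159.4 − 0.7q.
Supply slope = (62.83 − 45.45)/(213 − 55) = 0.11, so p = 39.4 + 0.11q.
Competitive equilibrium: 159.4 − 0.7q = 39.4 + 0.11q → q* = 148.1481, p* = 55.6963.
At q = 86: demand price = 159.4 − 0.7·86 = 99.2; supply price = 39.4 + 0.11·86 = 48.86.
Δq = 148.1481 − 86 = 62.1481; wedge = 99.2 − 48.86 = 50.34.
DWL = ½ × 62.1481 × 50.34 = 1564.27.

1564.27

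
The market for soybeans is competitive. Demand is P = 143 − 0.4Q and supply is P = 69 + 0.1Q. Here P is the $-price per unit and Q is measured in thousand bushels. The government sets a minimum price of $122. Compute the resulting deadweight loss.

$2280.06 thousand

Competitive equilibrium: 143 − 0.4Q = 69 + 0.1Q → Q* = 148, P* = 83.8.
At the floor P = 122, quantity demanded = (143 − 122)/0.4 = 52.5.
Sellers' marginal cost at Q' = 52.5: 69 + 0.1·52.5 = 74.25.
ΔQ = 148 − 52.5 = 95.5; wedge = 122 − 74.25 = 47.75.
DWL = ½ × 95.5 × 47.75 = $2280.06 thousand.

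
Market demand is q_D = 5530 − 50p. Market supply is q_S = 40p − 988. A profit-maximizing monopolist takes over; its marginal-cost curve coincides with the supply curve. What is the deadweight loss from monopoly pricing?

In inverse form: demand p = 110.6 − 0.02q, supply p = 24.7 + 0.025q.
Competitive equilibrium: 110.6 − 0.02q = 24.7 + 0.025q → q* = 1908.88889, p* = 72.42222.
Marginal revenue: MR = 110.6 − 0.04q. Set MR = MC: 110.6 − 0.04q = 24.7 + 0.025q → q_m = 1321.53846.
Price p_m = 110.6 − 0.02·1321.53846 = 84.16923; MC(q_m) = 24.7 + 0.025·1321.53846 = 57.73846.
Competitive q* = 1908.88889, so Δq = 587.35043; wedge = 84.16923 − 57.73846 = 26.43077.
Welfare loss = ½ × 587.35043 × 26.43077 = 7762.06.

7762.06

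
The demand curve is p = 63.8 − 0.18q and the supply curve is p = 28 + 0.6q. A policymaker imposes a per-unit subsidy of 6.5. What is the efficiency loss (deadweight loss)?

27.08

Competitive equilibrium: 63.8 − 0.18q = 28 + 0.6q → q* = 45.8974, p* = 55.5385.
The subsidy lowers effective supply by 6.5: p = 21.5 + 0.6q.
New quantity: 63.8 − 0.18q = 21.5 + 0.6q → q' = 54.2308.
Overproduction Δq = 54.2308 − 45.8974 = 8.3334; wedge = subsidy = 6.5.
The triangle = ½ × 8.3334 × 6.5 = 27.08.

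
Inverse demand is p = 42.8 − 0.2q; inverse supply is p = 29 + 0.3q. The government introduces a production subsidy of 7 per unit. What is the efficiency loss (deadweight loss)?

Competitive equilibrium: 42.8 − 0.2q = 29 + 0.3q → q* = 27.6, p* = 37.28.
The subsidy lowers effective supply by 7: p = 22 + 0.3q.
New quantity: 42.8 − 0.2q = 22 + 0.3q → q' = 41.6.
Overproduction Δq = 41.6 − 27.6 = 14; wedge = subsidy = 7.
The triangle = ½ × 14 × 7 = 49.

49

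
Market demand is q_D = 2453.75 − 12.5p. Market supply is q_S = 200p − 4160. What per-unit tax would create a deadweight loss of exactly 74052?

112.2

In inverse form: demand p = 196.3 − 0.08q, supply p = 20.8 + 0.005q.
Competitive equilibrium: 196.3 − 0.08q = 20.8 + 0.005q → q* = 2064.7059, p* = 31.1235.
A tax t gives Δq = t/0.085 and wedge t, so DWL = t²/0.17.
t²/0.17 = 74052 → t² = 12588.84 → t = 112.2.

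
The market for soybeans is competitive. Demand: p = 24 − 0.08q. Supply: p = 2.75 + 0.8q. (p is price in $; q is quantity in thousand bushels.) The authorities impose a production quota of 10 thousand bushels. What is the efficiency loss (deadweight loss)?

$88.07 thousand

Competitive equilibrium: 24 − 0.08q = 2.75 + 0.8q → q* = 24.1477, p* = 22.0682.
At q = 10: demand price = 24 − 0.08·10 = 23.2; supply price = 2.75 + 0.8·10 = 10.75.
Δq = 24.1477 − 10 = 14.1477; wedge = 23.2 − 10.75 = 12.45.
The triangle = ½ × 14.1477 × 12.45 = $88.07 thousand.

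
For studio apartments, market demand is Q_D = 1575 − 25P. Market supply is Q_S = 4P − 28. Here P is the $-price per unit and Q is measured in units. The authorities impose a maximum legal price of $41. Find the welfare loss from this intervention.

$472.82

In inverse form: demand P = 63 − 0.04Q, supply P = 7 + 0.25Q.
Competitive equilibrium: 63 − 0.04Q = 7 + 0.25Q → Q* = 193.1034, P* = 55.2759.
At the ceiling P = 41, quantity supplied = (41 − 7)/0.25 = 136.
Willingness to pay at Q' = 136: 63 − 0.04·136 = 57.56.
ΔQ = 193.1034 − 136 = 57.1034; wedge = 57.56 − 41 = 16.56.
DWL = ½ × 57.1034 × 16.56 = $472.82.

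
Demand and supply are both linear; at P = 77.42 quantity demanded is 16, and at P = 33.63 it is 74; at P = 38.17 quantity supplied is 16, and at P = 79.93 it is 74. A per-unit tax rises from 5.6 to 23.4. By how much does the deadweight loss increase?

174.98

Demand slope = (33.63 − 77.42)/(74 − 16) = −0.755, so P = 89.5 − 0.755Q.
Supply slope = (79.93 − 38.17)/(74 − 16) = 0.72, so P = 26.65 + 0.72Q.
Competitive equilibrium: 89.5 − 0.755Q = 26.65 + 0.72Q → Q* = 42.6102, P* = 57.3293.
For a per-unit tax t: ΔQ = t/1.475, so DWL = ½·t·(t/1.475) = t²/2.95.
At t = 5.6: DWL = 10.631. At t = 23.4: DWL = 185.614.
Increase = 185.614 − 10.631 = 174.98.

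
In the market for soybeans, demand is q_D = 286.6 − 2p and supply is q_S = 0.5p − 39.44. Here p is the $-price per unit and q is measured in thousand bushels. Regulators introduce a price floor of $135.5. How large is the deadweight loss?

In inverse form: demand p = 143.3 − 0.5q, supply p = 78.88 + 2q.
Competitive equilibrium: 143.3 − 0.5q = 78.88 + 2q → q* = 25.768, p* = 130.416.
At the floor p = 135.5, quantity demanded = (143.3 − 135.5)/0.5 = 15.6.
Sellers' marginal cost at q' = 15.6: 78.88 + 2·15.6 = 110.08.
Δq = 25.768 − 15.6 = 10.168; wedge = 135.5 − 110.08 = 25.42.
Deadweight loss = ½ × 10.168 × 25.42 = $129.24 thousand.

$129.24 thousand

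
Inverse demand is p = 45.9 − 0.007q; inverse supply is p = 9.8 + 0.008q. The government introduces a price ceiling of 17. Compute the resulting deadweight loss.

Competitive equilibrium: 45.9 − 0.007q = 9.8 + 0.008q → q* = 2406.6667, p* = 29.0533.
At the ceiling p = 17, quantity supplied = (17 − 9.8)/0.008 = 900.
Willingness to pay at q' = 900: 45.9 − 0.007·900 = 39.6.
Δq = 2406.6667 − 900 = 1506.6667; wedge = 39.6 − 17 = 22.6.
DWL = ½ × 1506.6667 × 22.6 = 17025.33.

17025.33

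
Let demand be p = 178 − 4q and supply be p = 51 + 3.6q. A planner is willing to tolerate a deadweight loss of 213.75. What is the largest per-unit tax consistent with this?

57

Competitive equilibrium: 178 − 4q = 51 + 3.6q → q* = 16.7105, p* = 111.1579.
A tax t gives Δq = t/7.6 and wedge t, so DWL = t²/15.2.
t²/15.2 = 213.75 → t² = 3249 → t = 57.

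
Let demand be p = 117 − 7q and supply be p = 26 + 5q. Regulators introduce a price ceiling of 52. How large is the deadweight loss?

Competitive equilibrium: 117 − 7q = 26 + 5q → q* = 7.5833, p* = 63.9167.
At the ceiling p = 52, quantity supplied = (52 − 26)/5 = 5.2.
Willingness to pay at q' = 5.2: 117 − 7·5.2 = 80.6.
Δq = 7.5833 − 5.2 = 2.3833; wedge = 80.6 − 52 = 28.6.
The triangle = ½ × 2.3833 × 28.6 = 34.08.

34.08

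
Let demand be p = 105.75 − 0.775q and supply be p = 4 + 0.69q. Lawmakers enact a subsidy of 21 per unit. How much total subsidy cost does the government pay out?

Competitive equilibrium: 105.75 − 0.775q = 4 + 0.69q → q* = 69.4539, p* = 51.9232.
The subsidy lowers effective supply by 21: p = 0.69q − 17.
New quantity: 105.75 − 0.775q = 0.69q − 17 → q' = 83.7884.
Total subsidy cost = 21 × 83.7884 = 1759.56.

1759.56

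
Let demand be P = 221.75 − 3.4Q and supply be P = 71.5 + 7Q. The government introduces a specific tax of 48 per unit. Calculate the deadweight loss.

Competitive equilibrium: 221.75 − 3.4Q = 71.5 + 7Q → Q* = 14.4471, P* = 172.6298.
With the tax, the buyer price exceeds the seller price by 48: (221.75 − 3.4Q) − (71.5 + 7Q) = 48 → Q' = 9.8317.
ΔQ = 14.4471 − 9.8317 = 4.6154; the wedge equals the tax, 48.
DWL = ½ × 4.6154 × 48 = 110.77.

110.77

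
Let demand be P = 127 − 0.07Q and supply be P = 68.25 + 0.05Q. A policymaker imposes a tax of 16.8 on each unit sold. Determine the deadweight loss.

Competitive equilibrium: 127 − 0.07Q = 68.25 + 0.05Q → Q* = 489.5833, P* = 92.7292.
With the tax, the buyer price exceeds the seller price by 16.8: (127 − 0.07Q) − (68.25 + 0.05Q) = 16.8 → Q' = 349.5833.
ΔQ = 489.5833 − 349.5833 = 140; the wedge equals the tax, 16.8.
The triangle = ½ × 140 × 16.8 = 1176.

1176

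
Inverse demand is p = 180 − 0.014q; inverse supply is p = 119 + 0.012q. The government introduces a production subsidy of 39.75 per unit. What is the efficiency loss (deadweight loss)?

30385.82

Competitive equilibrium: 180 − 0.014q = 119 + 0.012q → q* = 2346.1538, p* = 147.1538.
The subsidy lowers effective supply by 39.75: p = 79.25 + 0.012q.
New quantity: 180 − 0.014q = 79.25 + 0.012q → q' = 3875.
Overproduction Δq = 3875 − 2346.1538 = 1528.8462; wedge = subsidy = 39.75.
Welfare loss = ½ × 1528.8462 × 39.75 = 30385.82.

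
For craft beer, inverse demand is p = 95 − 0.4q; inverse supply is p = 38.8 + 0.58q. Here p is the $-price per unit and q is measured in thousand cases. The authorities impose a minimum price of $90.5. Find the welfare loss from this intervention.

$1041.21 thousand

Competitive equilibrium: 95 − 0.4q = 38.8 + 0.58q → q* = 57.3469, p* = 72.0612.
At the floor p = 90.5, quantity demanded = (95 − 90.5)/0.4 = 11.25.
Sellers' marginal cost at q' = 11.25: 38.8 + 0.58·11.25 = 45.325.
Δq = 57.3469 − 11.25 = 46.0969; wedge = 90.5 − 45.325 = 45.175.
The triangle = ½ × 46.0969 × 45.175 = $1041.21 thousand.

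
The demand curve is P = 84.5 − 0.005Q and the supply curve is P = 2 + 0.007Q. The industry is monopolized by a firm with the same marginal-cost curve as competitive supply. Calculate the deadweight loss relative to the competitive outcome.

24532.33

Competitive equilibrium: 84.5 − 0.005Q = 2 + 0.007Q → Q* = 6875, P* = 50.125.
Marginal revenue: MR = 84.5 − 0.01Q. Set MR = MC: 84.5 − 0.01Q = 2 + 0.007Q → Q_m = 4852.9412.
Price P_m = 84.5 − 0.005·4852.9412 = 60.2353; MC(Q_m) = 2 + 0.007·4852.9412 = 35.9706.
Competitive Q* = 6875, so ΔQ = 2022.0588; wedge = 60.2353 − 35.9706 = 24.2647.
DWL = ½ × 2022.0588 × 24.2647 = 24532.33.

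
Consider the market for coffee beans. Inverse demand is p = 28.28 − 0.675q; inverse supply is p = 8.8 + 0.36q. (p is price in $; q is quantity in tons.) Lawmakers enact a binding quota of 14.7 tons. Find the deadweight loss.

$8.79

Competitive equilibrium: 28.28 − 0.675q = 8.8 + 0.36q → q* = 18.8213, p* = 15.5757.
At q = 14.7: demand price = 28.28 − 0.675·14.7 = 18.3575; supply price = 8.8 + 0.36·14.7 = 14.092.
Δq = 18.8213 − 14.7 = 4.1213; wedge = 18.3575 − 14.092 = 4.2655.
Welfare loss = ½ × 4.1213 × 4.2655 = $8.79.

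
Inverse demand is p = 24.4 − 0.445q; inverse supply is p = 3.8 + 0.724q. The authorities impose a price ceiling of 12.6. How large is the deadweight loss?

Competitive equilibrium: 24.4 − 0.445q = 3.8 + 0.724q → q* = 17.6219, p* = 16.5583.
At the ceiling p = 12.6, quantity supplied = (12.6 − 3.8)/0.724 = 12.1547.
Willingness to pay at q' = 12.1547: 24.4 − 0.445·12.1547 = 18.9912.
Δq = 17.6219 − 12.1547 = 5.4672; wedge = 18.9912 − 12.6 = 6.3912.
DWL = ½ × 5.4672 × 6.3912 = 17.47.

17.47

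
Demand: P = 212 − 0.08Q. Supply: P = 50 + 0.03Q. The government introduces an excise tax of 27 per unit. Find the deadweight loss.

Competitive equilibrium: 212 − 0.08Q = 50 + 0.03Q → Q* = 1472.7273, P* = 94.1818.
With the tax, the buyer price exceeds the seller price by 27: (212 − 0.08Q) − (50 + 0.03Q) = 27 → Q' = 1227.2727.
ΔQ = 1472.7273 − 1227.2727 = 245.4546; the wedge equals the tax, 27.
DWL = ½ × 245.4546 × 27 = 3313.64.

3313.64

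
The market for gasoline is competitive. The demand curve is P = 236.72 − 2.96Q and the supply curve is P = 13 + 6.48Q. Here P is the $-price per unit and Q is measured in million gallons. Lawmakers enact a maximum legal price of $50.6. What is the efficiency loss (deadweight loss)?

Competitive equilibrium: 236.72 − 2.96Q = 13 + 6.48Q → Q* = 23.69915, P* = 166.57051.
At the ceiling P = 50.6, quantity supplied = (50.6 − 13)/6.48 = 5.80247.
Willingness to pay at Q' = 5.80247: 236.72 − 2.96·5.80247 = 219.54469.
ΔQ = 23.69915 − 5.80247 = 17.89668; wedge = 219.54469 − 50.6 = 168.94469.
DWL = ½ × 17.89668 × 168.94469 = $1511.77 million.

$1511.77 million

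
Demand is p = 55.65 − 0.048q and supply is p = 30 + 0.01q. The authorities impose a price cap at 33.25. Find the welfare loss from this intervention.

398.62

Competitive equilibrium: 55.65 − 0.048q = 30 + 0.01q → q* = 442.2414, p* = 34.4224.
At the ceiling p = 33.25, quantity supplied = (33.25 − 30)/0.01 = 325.
Willingness to pay at q' = 325: 55.65 − 0.048·325 = 40.05.
Δq = 442.2414 − 325 = 117.2414; wedge = 40.05 − 33.25 = 6.8.
DWL = ½ × 117.2414 × 6.8 = 398.62.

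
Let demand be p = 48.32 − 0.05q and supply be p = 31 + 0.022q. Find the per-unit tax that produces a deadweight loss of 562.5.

Competitive equilibrium: 48.32 − 0.05q = 31 + 0.022q → q* = 240.5556, p* = 36.2922.
A tax t gives Δq = t/0.072 and wedge t, so DWL = t²/0.144.
t²/0.144 = 562.5 → t² = 81 → t = 9.

9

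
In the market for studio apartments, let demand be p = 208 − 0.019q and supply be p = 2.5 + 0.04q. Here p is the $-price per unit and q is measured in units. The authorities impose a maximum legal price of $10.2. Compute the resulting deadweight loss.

$319417.88

Competitive equilibrium: 208 − 0.019q = 2.5 + 0.04q → q* = 3483.0508, p* = 141.822.
At the ceiling p = 10.2, quantity supplied = (10.2 − 2.5)/0.04 = 192.5.
Willingness to pay at q' = 192.5: 208 − 0.019·192.5 = 204.3425.
Δq = 3483.0508 − 192.5 = 3290.5508; wedge = 204.3425 − 10.2 = 194.1425.
Deadweight loss = ½ × 3290.5508 × 194.1425 = $319417.88.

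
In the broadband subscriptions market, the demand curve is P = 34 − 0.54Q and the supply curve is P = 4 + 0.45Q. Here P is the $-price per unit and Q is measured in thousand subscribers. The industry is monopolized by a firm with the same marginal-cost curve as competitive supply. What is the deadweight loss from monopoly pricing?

Competitive equilibrium: 34 − 0.54Q = 4 + 0.45Q → Q* = 30.303, P* = 17.6364.
Marginal revenue: MR = 34 − 1.08Q. Set MR = MC: 34 − 1.08Q = 4 + 0.45Q → Q_m = 19.6078.
Price P_m = 34 − 0.54·19.6078 = 23.4118; MC(Q_m) = 4 + 0.45·19.6078 = 12.8235.
Competitive Q* = 30.303, so ΔQ = 10.6952; wedge = 23.4118 − 12.8235 = 10.5883.
DWL = ½ × 10.6952 × 10.5883 = $56.62 thousand.

$56.62 thousand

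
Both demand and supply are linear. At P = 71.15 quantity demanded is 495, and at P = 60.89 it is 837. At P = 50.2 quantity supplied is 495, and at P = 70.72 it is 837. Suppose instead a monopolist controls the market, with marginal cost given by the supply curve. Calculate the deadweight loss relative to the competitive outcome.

Demand slope = (60.89 − 71.15)/(837 − 495) = −0.03, so P = 86 − 0.03Q.
Supply slope = (70.72 − 50.2)/(837 − 495) = 0.06, so P = 20.5 + 0.06Q.
Competitive equilibrium: 86 − 0.03Q = 20.5 + 0.06Q → Q* = 727.7778, P* = 64.1667.
Marginal revenue: MR = 86 − 0.06Q. Set MR = MC: 86 − 0.06Q = 20.5 + 0.06Q → Q_m = 545.8333.
Price P_m = 86 − 0.03·545.8333 = 69.625; MC(Q_m) = 20.5 + 0.06·545.8333 = 53.25.
Competitive Q* = 727.7778, so ΔQ = 181.9445; wedge = 69.625 − 53.25 = 16.375.
The triangle = ½ × 181.9445 × 16.375 = 1489.67.

1489.67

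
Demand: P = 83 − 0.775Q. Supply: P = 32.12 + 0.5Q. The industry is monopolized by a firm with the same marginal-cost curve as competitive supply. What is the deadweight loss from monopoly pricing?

145.09

Competitive equilibrium: 83 − 0.775Q = 32.12 + 0.5Q → Q* = 39.9059, P* = 52.0729.
Marginal revenue: MR = 83 − 1.55Q. Set MR = MC: 83 − 1.55Q = 32.12 + 0.5Q → Q_m = 24.8195.
Price P_m = 83 − 0.775·24.8195 = 63.7649; MC(Q_m) = 32.12 + 0.5·24.8195 = 44.5298.
Competitive Q* = 39.9059, so ΔQ = 15.0864; wedge = 63.7649 − 44.5298 = 19.2351.
The triangle = ½ × 15.0864 × 19.2351 = 145.09.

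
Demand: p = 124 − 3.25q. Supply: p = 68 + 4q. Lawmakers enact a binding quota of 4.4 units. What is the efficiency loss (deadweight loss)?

40.06

Competitive equilibrium: 124 − 3.25q = 68 + 4q → q* = 7.7241, p* = 98.8966.
At q = 4.4: demand price = 124 − 3.25·4.4 = 109.7; supply price = 68 + 4·4.4 = 85.6.
Δq = 7.7241 − 4.4 = 3.3241; wedge = 109.7 − 85.6 = 24.1.
DWL = ½ × 3.3241 × 24.1 = 40.06.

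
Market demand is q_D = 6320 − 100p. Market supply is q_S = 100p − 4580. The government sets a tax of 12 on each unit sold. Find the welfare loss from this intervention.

In inverse form: demand p = 63.2 − 0.01q, supply p = 45.8 + 0.01q.
Competitive equilibrium: 63.2 − 0.01q = 45.8 + 0.01q → q* = 870, p* = 54.5.
With the tax, the buyer price exceeds the seller price by 12: (63.2 − 0.01q) − (45.8 + 0.01q) = 12 → q' = 270.
Δq = 870 − 270 = 600; the wedge equals the tax, 12.
Welfare loss = ½ × 600 × 12 = 3600.

3600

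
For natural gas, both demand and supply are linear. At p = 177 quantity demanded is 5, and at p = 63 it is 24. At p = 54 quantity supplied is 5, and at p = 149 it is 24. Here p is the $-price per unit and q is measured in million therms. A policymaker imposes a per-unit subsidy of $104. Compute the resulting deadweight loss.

Demand slope = (63 − 177)/(24 − 5) = −6, so p = 207 − 6q.
Supply slope = (149 − 54)/(24 − 5) = 5, so p = 29 + 5q.
Competitive equilibrium: 207 − 6q = 29 + 5q → q* = 16.1818, p* = 109.9091.
The subsidy lowers effective supply by 104: p = 5q − 75.
New quantity: 207 − 6q = 5q − 75 → q' = 25.6364.
Overproduction Δq = 25.6364 − 16.1818 = 9.4546; wedge = subsidy = 104.
DWL = ½ × 9.4546 × 104 = $491.64 million.

$491.64 million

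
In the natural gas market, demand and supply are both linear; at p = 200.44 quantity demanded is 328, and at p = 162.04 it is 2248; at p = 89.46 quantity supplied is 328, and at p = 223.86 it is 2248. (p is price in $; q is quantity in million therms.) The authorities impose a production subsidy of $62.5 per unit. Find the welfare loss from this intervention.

$21701.39 million

Demand slope = (162.04 − 200.44)/(2248 − 328) = −0.02, so p = 207 − 0.02q.
Supply slope = (223.86 − 89.46)/(2248 − 328) = 0.07, so p = 66.5 + 0.07q.
Competitive equilibrium: 207 − 0.02q = 66.5 + 0.07q → q* = 1561.1111, p* = 175.7778.
The subsidy lowers effective supply by 62.5: p = 4 + 0.07q.
New quantity: 207 − 0.02q = 4 + 0.07q → q' = 2255.5556.
Overproduction Δq = 2255.5556 − 1561.1111 = 694.4445; wedge = subsidy = 62.5.
Deadweight loss = ½ × 694.4445 × 62.5 = $21701.39 million.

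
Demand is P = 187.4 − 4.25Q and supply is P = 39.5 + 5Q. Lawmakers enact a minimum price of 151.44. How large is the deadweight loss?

262.10

Competitive equilibrium: 187.4 − 4.25Q = 39.5 + 5Q → Q* = 15.9892, P* = 119.4459.
At the floor P = 151.44, quantity demanded = (187.4 − 151.44)/4.25 = 8.4612.
Sellers' marginal cost at Q' = 8.4612: 39.5 + 5·8.4612 = 81.806.
ΔQ = 15.9892 − 8.4612 = 7.528; wedge = 151.44 − 81.806 = 69.634.
DWL = ½ × 7.528 × 69.634 = 262.10.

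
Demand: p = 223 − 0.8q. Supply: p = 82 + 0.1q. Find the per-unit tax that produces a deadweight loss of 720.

36

Competitive equilibrium: 223 − 0.8q = 82 + 0.1q → q* = 156.6667, p* = 97.6667.
A tax t gives Δq = t/0.9 and wedge t, so DWL = t²/1.8.
t²/1.8 = 720 → t² = 1296 → t = 36.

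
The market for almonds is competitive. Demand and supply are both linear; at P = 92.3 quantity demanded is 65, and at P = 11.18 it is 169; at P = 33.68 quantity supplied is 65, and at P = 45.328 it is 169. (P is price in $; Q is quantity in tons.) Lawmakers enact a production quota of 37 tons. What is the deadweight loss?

Demand slope = (11.18 − 92.3)/(169 − 65) = −0.78, so P = 143 − 0.78Q.
Supply slope = (45.328 − 33.68)/(169 − 65) = 0.112, so P = 26.4 + 0.112Q.
Competitive equilibrium: 143 − 0.78Q = 26.4 + 0.112Q → Q* = 130.7175, P* = 41.0404.
At Q = 37: demand price = 143 − 0.78·37 = 114.14; supply price = 26.4 + 0.112·37 = 30.544.
ΔQ = 130.7175 − 37 = 93.7175; wedge = 114.14 − 30.544 = 83.596.
The triangle = ½ × 93.7175 × 83.596 = $3917.20.

$3917.20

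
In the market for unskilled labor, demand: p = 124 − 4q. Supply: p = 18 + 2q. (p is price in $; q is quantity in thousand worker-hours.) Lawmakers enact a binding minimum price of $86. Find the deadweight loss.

Competitive equilibrium: 124 − 4q = 18 + 2q → q* = 17.6667, p* = 53.3333.
At the floor p = 86, quantity demanded = (124 − 86)/4 = 9.5.
Sellers' marginal cost at q' = 9.5: 18 + 2·9.5 = 37.
Δq = 17.6667 − 9.5 = 8.1667; wedge = 86 − 37 = 49.
Welfare loss = ½ × 8.1667 × 49 = $200.08 thousand.

$200.08 thousand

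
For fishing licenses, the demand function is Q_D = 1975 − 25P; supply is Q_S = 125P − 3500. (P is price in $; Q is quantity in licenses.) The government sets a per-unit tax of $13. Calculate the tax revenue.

In inverse form: demand P = 79 − 0.04Q, supply P = 28 + 0.008Q.
Competitive equilibrium: 79 − 0.04Q = 28 + 0.008Q → Q* = 1062.5, P* = 36.5.
With the tax, the buyer price exceeds the seller price by 13: (79 − 0.04Q) − (28 + 0.008Q) = 13 → Q' = 791.6667.
Tax revenue = 13 × 791.6667 = $10291.67.

$10291.67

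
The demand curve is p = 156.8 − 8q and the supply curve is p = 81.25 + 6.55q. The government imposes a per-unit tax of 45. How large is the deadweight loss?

Competitive equilibrium: 156.8 − 8q = 81.25 + 6.55q → q* = 5.1924, p* = 115.2605.
With the tax, the buyer price exceeds the seller price by 45: (156.8 − 8q) − (81.25 + 6.55q) = 45 → q' = 2.0997.
Δq = 5.1924 − 2.0997 = 3.0927; the wedge equals the tax, 45.
Welfare loss = ½ × 3.0927 × 45 = 69.59.

69.59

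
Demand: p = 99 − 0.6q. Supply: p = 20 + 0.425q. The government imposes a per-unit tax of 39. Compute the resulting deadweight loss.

741.95

Competitive equilibrium: 99 − 0.6q = 20 + 0.425q → q* = 77.0732, p* = 52.7561.
With the tax, the buyer price exceeds the seller price by 39: (99 − 0.6q) − (20 + 0.425q) = 39 → q' = 39.0244.
Δq = 77.0732 − 39.0244 = 38.0488; the wedge equals the tax, 39.
DWL = ½ × 38.0488 × 39 = 741.95.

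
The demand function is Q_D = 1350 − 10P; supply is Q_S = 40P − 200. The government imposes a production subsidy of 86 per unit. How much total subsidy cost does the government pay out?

In inverse form: demand P = 135 − 0.1Q, supply P = 5 + 0.025Q.
Competitive equilibrium: 135 − 0.1Q = 5 + 0.025Q → Q* = 1040, P* = 31.
The subsidy lowers effective supply by 86: P = 0.025Q − 81.
New quantity: 135 − 0.1Q = 0.025Q − 81 → Q' = 1728.
Total subsidy cost = 86 × 1728 = 148608.

148608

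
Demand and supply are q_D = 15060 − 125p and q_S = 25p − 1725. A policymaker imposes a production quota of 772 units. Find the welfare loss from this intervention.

2167.206

In inverse form: demand p = 120.48 − 0.008q, supply p = 69 + 0.04q.
Competitive equilibrium: 120.48 − 0.008q = 69 + 0.04q → q* = 1072.5, p* = 111.9.
At q = 772: demand price = 120.48 − 0.008·772 = 114.304; supply price = 69 + 0.04·772 = 99.88.
Δq = 1072.5 − 772 = 300.5; wedge = 114.304 − 99.88 = 14.424.
Welfare loss = ½ × 300.5 × 14.424 = 2167.206.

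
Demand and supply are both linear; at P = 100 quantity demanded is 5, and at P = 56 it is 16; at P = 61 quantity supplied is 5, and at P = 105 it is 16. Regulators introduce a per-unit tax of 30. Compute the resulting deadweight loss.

56.25

Demand slope = (56 − 100)/(16 − 5) = −4, so P = 120 − 4Q.
Supply slope = (105 − 61)/(16 − 5) = 4, so P = 41 + 4Q.
Competitive equilibrium: 120 − 4Q = 41 + 4Q → Q* = 9.875, P* = 80.5.
With the tax, the buyer price exceeds the seller price by 30: (120 − 4Q) − (41 + 4Q) = 30 → Q' = 6.125.
ΔQ = 9.875 − 6.125 = 3.75; the wedge equals the tax, 30.
The triangle = ½ × 3.75 × 30 = 56.25.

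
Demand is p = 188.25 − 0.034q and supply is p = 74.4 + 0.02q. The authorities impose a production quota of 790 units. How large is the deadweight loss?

Competitive equilibrium: 188.25 − 0.034q = 74.4 + 0.02q → q* = 2108.33333, p* = 116.56667.
At q = 790: demand price = 188.25 − 0.034·790 = 161.39; supply price = 74.4 + 0.02·790 = 90.2.
Δq = 2108.33333 − 790 = 1318.33333; wedge = 161.39 − 90.2 = 71.19.
The triangle = ½ × 1318.33333 × 71.19 = 46926.075.

46926.075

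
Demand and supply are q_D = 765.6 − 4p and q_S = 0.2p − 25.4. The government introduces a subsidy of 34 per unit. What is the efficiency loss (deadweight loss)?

110.10

In inverse form: demand p = 191.4 − 0.25q, supply p = 127 + 5q.
Competitive equilibrium: 191.4 − 0.25q = 127 + 5q → q* = 12.2667, p* = 188.3333.
The subsidy lowers effective supply by 34: p = 93 + 5q.
New quantity: 191.4 − 0.25q = 93 + 5q → q' = 18.7429.
Overproduction Δq = 18.7429 − 12.2667 = 6.4762; wedge = subsidy = 34.
Welfare loss = ½ × 6.4762 × 34 = 110.10.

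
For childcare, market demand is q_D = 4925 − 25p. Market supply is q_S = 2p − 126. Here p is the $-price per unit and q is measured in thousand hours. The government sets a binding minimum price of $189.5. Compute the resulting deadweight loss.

In inverse form: demand p = 197 − 0.04q, supply p = 63 + 0.5q.
Competitive equilibrium: 197 − 0.04q = 63 + 0.5q → q* = 248.1481, p* = 187.0741.
At the floor p = 189.5, quantity demanded = (197 − 189.5)/0.04 = 187.5.
Sellers' marginal cost at q' = 187.5: 63 + 0.5·187.5 = 156.75.
Δq = 248.1481 − 187.5 = 60.6481; wedge = 189.5 − 156.75 = 32.75.
Welfare loss = ½ × 60.6481 × 32.75 = $993.11 thousand.

$993.11 thousand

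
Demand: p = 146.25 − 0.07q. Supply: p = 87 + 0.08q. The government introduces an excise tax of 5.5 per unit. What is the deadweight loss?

100.83

Competitive equilibrium: 146.25 − 0.07q = 87 + 0.08q → q* = 395, p* = 118.6.
With the tax, the buyer price exceeds the seller price by 5.5: (146.25 − 0.07q) − (87 + 0.08q) = 5.5 → q' = 358.3333.
Δq = 395 − 358.3333 = 36.6667; the wedge equals the tax, 5.5.
DWL = ½ × 36.6667 × 5.5 = 100.83.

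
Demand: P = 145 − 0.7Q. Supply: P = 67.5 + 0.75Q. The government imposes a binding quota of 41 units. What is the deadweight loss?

112.35

Competitive equilibrium: 145 − 0.7Q = 67.5 + 0.75Q → Q* = 53.4483, P* = 107.5862.
At Q = 41: demand price = 145 − 0.7·41 = 116.3; supply price = 67.5 + 0.75·41 = 98.25.
ΔQ = 53.4483 − 41 = 12.4483; wedge = 116.3 − 98.25 = 18.05.
Welfare loss = ½ × 12.4483 × 18.05 = 112.35.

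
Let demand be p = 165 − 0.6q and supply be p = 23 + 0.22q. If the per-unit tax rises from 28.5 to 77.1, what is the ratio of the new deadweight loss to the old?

Competitive equilibrium: 165 − 0.6q = 23 + 0.22q → q* = 173.1707, p* = 61.0976.
For a per-unit tax t: Δq = t/0.82, so DWL = ½·t·(t/0.82) = t²/1.64.
At t = 28.5: DWL = 495.274. At t = 77.1: DWL = 3624.640.
Ratio = (77.1/28.5)² = 7.318.

7.318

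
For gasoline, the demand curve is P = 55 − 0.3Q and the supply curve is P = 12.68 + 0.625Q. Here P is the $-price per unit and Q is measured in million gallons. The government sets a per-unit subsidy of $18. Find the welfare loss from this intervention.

$175.14 million

Competitive equilibrium: 55 − 0.3Q = 12.68 + 0.625Q → Q* = 45.75135, P* = 41.27459.
The subsidy lowers effective supply by 18: P = 0.625Q − 5.32.
New quantity: 55 − 0.3Q = 0.625Q − 5.32 → Q' = 65.21081.
Overproduction ΔQ = 65.21081 − 45.75135 = 19.45946; wedge = subsidy = 18.
DWL = ½ × 19.45946 × 18 = $175.14 million.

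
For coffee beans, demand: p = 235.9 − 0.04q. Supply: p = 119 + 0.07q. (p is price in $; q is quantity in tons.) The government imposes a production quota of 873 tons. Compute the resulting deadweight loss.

Competitive equilibrium: 235.9 − 0.04q = 119 + 0.07q → q* = 1062.7273, p* = 193.3909.
At q = 873: demand price = 235.9 − 0.04·873 = 200.98; supply price = 119 + 0.07·873 = 180.11.
Δq = 1062.7273 − 873 = 189.7273; wedge = 200.98 − 180.11 = 20.87.
Deadweight loss = ½ × 189.7273 × 20.87 = $1979.80.

$1979.80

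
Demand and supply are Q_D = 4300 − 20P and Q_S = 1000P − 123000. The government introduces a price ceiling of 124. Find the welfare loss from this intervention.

In inverse form: demand P = 215 − 0.05Q, supply P = 123 + 0.001Q.
Competitive equilibrium: 215 − 0.05Q = 123 + 0.001Q → Q* = 1803.9216, P* = 124.8039.
At the ceiling P = 124, quantity supplied = (124 − 123)/0.001 = 1000.
Willingness to pay at Q' = 1000: 215 − 0.05·1000 = 165.
ΔQ = 1803.9216 − 1000 = 803.9216; wedge = 165 − 124 = 41.
The triangle = ½ × 803.9216 × 41 = 16480.39.

16480.39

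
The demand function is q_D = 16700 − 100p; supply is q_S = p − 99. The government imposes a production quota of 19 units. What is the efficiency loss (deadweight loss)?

1179.41

In inverse form: demand p = 167 − 0.01q, supply p = 99 + q.
Competitive equilibrium: 167 − 0.01q = 99 + q → q* = 67.3267, p* = 166.3267.
At q = 19: demand price = 167 − 0.01·19 = 166.81; supply price = 99 + 1·19 = 118.
Δq = 67.3267 − 19 = 48.3267; wedge = 166.81 − 118 = 48.81.
The triangle = ½ × 48.3267 × 48.81 = 1179.41.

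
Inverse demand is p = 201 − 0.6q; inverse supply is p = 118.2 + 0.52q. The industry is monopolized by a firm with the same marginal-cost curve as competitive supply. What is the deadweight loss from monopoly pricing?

372.44

Competitive equilibrium: 201 − 0.6q = 118.2 + 0.52q → q* = 73.9286, p* = 156.6429.
Marginal revenue: MR = 201 − 1.2q. Set MR = MC: 201 − 1.2q = 118.2 + 0.52q → q_m = 48.1395.
Price p_m = 201 − 0.6·48.1395 = 172.1163; MC(q_m) = 118.2 + 0.52·48.1395 = 143.2325.
Competitive q* = 73.9286, so Δq = 25.7891; wedge = 172.1163 − 143.2325 = 28.8838.
Deadweight loss = ½ × 25.7891 × 28.8838 = 372.44.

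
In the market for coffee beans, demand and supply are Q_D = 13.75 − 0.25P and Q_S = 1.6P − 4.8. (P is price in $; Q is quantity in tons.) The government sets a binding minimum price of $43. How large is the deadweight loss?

In inverse form: demand P = 55 − 4Q, supply P = 3 + 0.625Q.
Competitive equilibrium: 55 − 4Q = 3 + 0.625Q → Q* = 11.2432, P* = 10.027.
At the floor P = 43, quantity demanded = (55 − 43)/4 = 3.
Sellers' marginal cost at Q' = 3: 3 + 0.625·3 = 4.875.
ΔQ = 11.2432 − 3 = 8.2432; wedge = 43 − 4.875 = 38.125.
Welfare loss = ½ × 8.2432 × 38.125 = $157.14.

$157.14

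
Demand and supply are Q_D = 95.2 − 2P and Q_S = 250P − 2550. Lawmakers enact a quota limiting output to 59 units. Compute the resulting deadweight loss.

In inverse form: demand P = 47.6 − 0.5Q, supply P = 10.2 + 0.004Q.
Competitive equilibrium: 47.6 − 0.5Q = 10.2 + 0.004Q → Q* = 74.2063, P* = 10.4968.
At Q = 59: demand price = 47.6 − 0.5·59 = 18.1; supply price = 10.2 + 0.004·59 = 10.436.
ΔQ = 74.2063 − 59 = 15.2063; wedge = 18.1 − 10.436 = 7.664.
DWL = ½ × 15.2063 × 7.664 = 58.27.

58.27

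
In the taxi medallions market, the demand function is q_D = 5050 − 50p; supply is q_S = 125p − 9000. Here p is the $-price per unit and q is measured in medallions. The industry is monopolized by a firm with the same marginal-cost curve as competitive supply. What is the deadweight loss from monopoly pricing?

$2607.27

In inverse form: demand p = 101 − 0.02q, supply p = 72 + 0.008q.
Competitive equilibrium: 101 − 0.02q = 72 + 0.008q → q* = 1035.71429, p* = 80.28571.
Marginal revenue: MR = 101 − 0.04q. Set MR = MC: 101 − 0.04q = 72 + 0.008q → q_m = 604.16667.
Price p_m = 101 − 0.02·604.16667 = 88.91667; MC(q_m) = 72 + 0.008·604.16667 = 76.83333.
Competitive q* = 1035.71429, so Δq = 431.54762; wedge = 88.91667 − 76.83333 = 12.08334.
The triangle = ½ × 431.54762 × 12.08334 = $2607.27.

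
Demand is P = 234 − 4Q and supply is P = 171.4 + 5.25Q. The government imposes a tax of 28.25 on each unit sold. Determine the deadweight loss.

Competitive equilibrium: 234 − 4Q = 171.4 + 5.25Q → Q* = 6.7676, P* = 206.9297.
With the tax, the buyer price exceeds the seller price by 28.25: (234 − 4Q) − (171.4 + 5.25Q) = 28.25 → Q' = 3.7135.
ΔQ = 6.7676 − 3.7135 = 3.0541; the wedge equals the tax, 28.25.
Deadweight loss = ½ × 3.0541 × 28.25 = 43.14.

43.14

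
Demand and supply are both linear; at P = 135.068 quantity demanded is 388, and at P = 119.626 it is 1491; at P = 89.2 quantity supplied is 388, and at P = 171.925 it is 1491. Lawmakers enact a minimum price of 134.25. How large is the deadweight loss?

Demand slope = (119.626 − 135.068)/(1491 − 388) = −0.014, so P = 140.5 − 0.014Q.
Supply slope = (171.925 − 89.2)/(1491 − 388) = 0.075, so P = 60.1 + 0.075Q.
Competitive equilibrium: 140.5 − 0.014Q = 60.1 + 0.075Q → Q* = 903.37079, P* = 127.85281.
At the floor P = 134.25, quantity demanded = (140.5 − 134.25)/0.014 = 446.42857.
Sellers' marginal cost at Q' = 446.42857: 60.1 + 0.075·446.42857 = 93.58214.
ΔQ = 903.37079 − 446.42857 = 456.94222; wedge = 134.25 − 93.58214 = 40.66786.
The triangle = ½ × 456.94222 × 40.66786 = 9291.43.

9291.43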